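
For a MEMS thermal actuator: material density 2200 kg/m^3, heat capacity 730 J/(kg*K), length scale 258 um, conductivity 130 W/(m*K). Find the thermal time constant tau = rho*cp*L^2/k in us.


Step 1: Convert L to m: L = 258e-6 m
Step 2: L^2 = (258e-6)^2 = 6.6564e-08 m^2
Step 3: tau = 2200 * 730 * 6.6564e-08 / 130 = 8.2232142e-04 s
Step 4: Convert to microseconds (multiply by 1e6).
tau = 822.321 us


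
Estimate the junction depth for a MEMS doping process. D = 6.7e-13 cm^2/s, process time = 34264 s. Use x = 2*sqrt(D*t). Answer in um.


Step 1: Compute D*t = 6.7e-13 * 34264 = 2.295688e-08 cm^2
Step 2: sqrt(D*t) = 1.5152e-04 cm
Step 3: x = 2 * 1.5152e-04 cm = 3.0304e-04 cm
Step 4: Convert to um (1 cm = 1e4 um): x = 3.03 um


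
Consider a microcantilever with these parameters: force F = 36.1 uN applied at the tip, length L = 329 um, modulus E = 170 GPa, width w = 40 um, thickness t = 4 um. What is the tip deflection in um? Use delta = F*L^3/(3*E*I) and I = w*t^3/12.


Step 1: Calculate the second moment of area.
I = w * t^3 / 12 = 40 * 4^3 / 12 = 213.3333 um^4
Step 2: Convert E to consistent units (1 GPa = 1000 uN/um^2).
E = 170 GPa = 170000 uN/um^2
Step 3: Calculate tip deflection.
delta = F * L^3 / (3 * E * I)
delta = 36.1 * 329^3 / (3 * 170000 * 213.3333)
delta = 11.8159 um


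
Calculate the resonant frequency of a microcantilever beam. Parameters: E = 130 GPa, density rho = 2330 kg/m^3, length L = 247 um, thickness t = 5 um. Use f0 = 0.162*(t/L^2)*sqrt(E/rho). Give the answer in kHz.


Step 1: Convert units to SI.
t_SI = 5e-6 m, L_SI = 247e-6 m
Step 2: Calculate sqrt(E/rho).
sqrt(130e9 / 2330) = 7469.54 m/s
Step 3: Compute f0.
f0 = 0.162 * 5e-6 / (247e-6)^2 * 7469.54 = 99171.1 Hz = 99.17 kHz


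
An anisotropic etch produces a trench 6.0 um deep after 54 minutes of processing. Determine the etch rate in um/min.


Step 1: Etch rate = depth / time
Step 2: rate = 6.0 / 54
rate = 0.111 um/min


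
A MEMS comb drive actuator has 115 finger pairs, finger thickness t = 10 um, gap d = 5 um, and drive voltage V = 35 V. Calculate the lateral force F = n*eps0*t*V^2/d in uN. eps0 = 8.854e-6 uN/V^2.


Step 1: Parameters: n=115, eps0=8.854e-6 uN/V^2, t=10 um, V=35 V, d=5 um
Step 2: V^2 = 1225
Step 3: F = 115 * 8.854e-6 * 10 * 1225 / 5
F = 2.495 uN


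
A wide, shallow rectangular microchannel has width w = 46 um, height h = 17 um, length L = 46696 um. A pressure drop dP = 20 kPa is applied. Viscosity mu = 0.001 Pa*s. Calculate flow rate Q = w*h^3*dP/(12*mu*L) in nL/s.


Step 1: Convert all dimensions to SI (meters).
w = 46e-6 m, h = 17e-6 m, L = 46696e-6 m, dP = 20e3 Pa
Step 2: Q = w * h^3 * dP / (12 * mu * L)
Q = 46e-6 * (17e-6)^3 * 20e3 / (12 * 0.001 * 46696e-6) = 8.06629e-12 m^3/s
Step 3: Convert Q from m^3/s to nL/s (1 m^3 = 1e12 nL, so multiply by 1e12).
Q = 8.066 nL/s


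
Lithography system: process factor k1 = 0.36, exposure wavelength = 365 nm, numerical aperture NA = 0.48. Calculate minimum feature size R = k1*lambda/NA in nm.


Step 1: Identify values: k1 = 0.36, lambda = 365 nm, NA = 0.48
Step 2: R = k1 * lambda / NA
R = 0.36 * 365 / 0.48
R = 273.8 nm


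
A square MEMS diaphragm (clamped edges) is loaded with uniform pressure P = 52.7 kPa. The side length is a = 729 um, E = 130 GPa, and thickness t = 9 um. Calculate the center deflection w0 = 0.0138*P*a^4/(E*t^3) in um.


Step 1: Convert pressure to compatible units (E is in GPa, so P in GPa).
P = 52.7 kPa = 52.7e-6 GPa
Step 2: Compute numerator: 0.0138 * P * a^4.
a^4 = 729^4 = 282429536481
numerator = 0.0138 * 52.7e-6 * 282429536481 = 2.053997e+05
Step 3: Compute denominator: E * t^3 = 130 * 9^3 = 94770
Step 4: w0 = numerator / denominator = 2.053997e+05 / 94770 = 2.1673 um


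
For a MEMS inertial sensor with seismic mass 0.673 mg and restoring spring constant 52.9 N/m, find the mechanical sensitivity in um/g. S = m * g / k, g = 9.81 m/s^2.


Step 1: Convert mass: m = 0.673 mg = 6.73e-07 kg
Step 2: S = m * g / k = 6.73e-07 * 9.81 / 52.9
Step 3: S = 1.25e-07 m/g
Step 4: Convert to um/g: S = 0.125 um/g


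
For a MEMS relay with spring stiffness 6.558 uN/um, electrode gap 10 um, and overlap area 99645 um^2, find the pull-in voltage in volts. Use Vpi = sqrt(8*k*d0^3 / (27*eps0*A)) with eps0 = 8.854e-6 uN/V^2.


Step 1: Compute numerator: 8 * k * d0^3 = 8 * 6.558 * 10^3 = 52464.0
Step 2: Compute denominator: 27 * eps0 * A = 27 * 8.854e-6 * 99645 = 23.820934
Step 3: Vpi = sqrt(52464.0 / 23.820934)
Vpi = 46.93 V


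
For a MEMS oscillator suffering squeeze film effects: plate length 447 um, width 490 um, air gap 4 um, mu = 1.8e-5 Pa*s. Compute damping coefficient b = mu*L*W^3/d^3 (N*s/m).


Step 1: Convert to SI.
L = 447e-6 m, W = 490e-6 m, d = 4e-6 m
Step 2: W^3 = (490e-6)^3 = 1.18e-10 m^3
Step 3: d^3 = (4e-6)^3 = 6.40e-17 m^3
Step 4: b = 1.8e-5 * 447e-6 * 1.18e-10 / 6.40e-17
b = 1.48e-02 N*s/m


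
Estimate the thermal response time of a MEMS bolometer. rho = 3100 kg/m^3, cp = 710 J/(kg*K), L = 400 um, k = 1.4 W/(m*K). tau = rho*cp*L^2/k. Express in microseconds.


Step 1: Convert L to m: L = 400e-6 m
Step 2: L^2 = (400e-6)^2 = 1.6e-07 m^2
Step 3: tau = 3100 * 710 * 1.6e-07 / 1.4 = 2.5154285714e-01 s
Step 4: Convert to microseconds (multiply by 1e6).
tau = 251542.857 us


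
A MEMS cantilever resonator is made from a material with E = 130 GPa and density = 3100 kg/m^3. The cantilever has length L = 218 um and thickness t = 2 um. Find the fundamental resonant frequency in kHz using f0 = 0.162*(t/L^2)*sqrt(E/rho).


Step 1: Convert units to SI.
t_SI = 2e-6 m, L_SI = 218e-6 m
Step 2: Calculate sqrt(E/rho).
sqrt(130e9 / 3100) = 6475.76 m/s
Step 3: Compute f0.
f0 = 0.162 * 2e-6 / (218e-6)^2 * 6475.76 = 44149.2 Hz = 44.15 kHz


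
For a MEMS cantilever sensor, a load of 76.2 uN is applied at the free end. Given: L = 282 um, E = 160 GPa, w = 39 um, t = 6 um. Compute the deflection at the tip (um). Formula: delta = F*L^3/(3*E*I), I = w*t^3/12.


Step 1: Calculate the second moment of area.
I = w * t^3 / 12 = 39 * 6^3 / 12 = 702.0 um^4
Step 2: Convert E to consistent units (1 GPa = 1000 uN/um^2).
E = 160 GPa = 160000 uN/um^2
Step 3: Calculate tip deflection.
delta = F * L^3 / (3 * E * I)
delta = 76.2 * 282^3 / (3 * 160000 * 702.0)
delta = 5.0714 um


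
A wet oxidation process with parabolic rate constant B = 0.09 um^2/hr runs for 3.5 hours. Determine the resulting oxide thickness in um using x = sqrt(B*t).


Step 1: Compute B*t = 0.09 * 3.5 = 0.315
Step 2: x = sqrt(0.315)
x = 0.561 um


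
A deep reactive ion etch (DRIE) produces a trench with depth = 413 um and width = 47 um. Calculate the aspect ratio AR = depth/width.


Step 1: AR = depth / width
Step 2: AR = 413 / 47
AR = 8.8


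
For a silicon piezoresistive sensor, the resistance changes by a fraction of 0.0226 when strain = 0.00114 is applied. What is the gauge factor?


Step 1: Identify values.
dR/R = 0.0226, strain = 0.00114
Step 2: GF = (dR/R) / strain = 0.0226 / 0.00114
GF = 19.8


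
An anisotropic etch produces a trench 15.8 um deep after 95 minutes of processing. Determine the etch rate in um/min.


Step 1: Etch rate = depth / time
Step 2: rate = 15.8 / 95
rate = 0.166 um/min


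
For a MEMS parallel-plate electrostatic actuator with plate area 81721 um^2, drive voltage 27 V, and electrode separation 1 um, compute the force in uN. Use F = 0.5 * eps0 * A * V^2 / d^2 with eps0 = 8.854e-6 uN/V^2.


Step 1: Identify parameters.
eps0 = 8.854e-6 uN/V^2, A = 81721 um^2, V = 27 V, d = 1 um
Step 2: Compute V^2 = 27^2 = 729
Step 3: Compute d^2 = 1^2 = 1
Step 4: F = 0.5 * 8.854e-6 * 81721 * 729 / 1
F = 263.737 uN


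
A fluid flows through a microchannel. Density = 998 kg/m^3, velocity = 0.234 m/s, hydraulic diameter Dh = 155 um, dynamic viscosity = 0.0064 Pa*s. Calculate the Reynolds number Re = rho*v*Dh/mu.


Step 1: Convert Dh to meters: Dh = 155e-6 m
Step 2: Re = rho * v * Dh / mu
Re = 998 * 0.234 * 155e-6 / 0.0064
Re = 5.656


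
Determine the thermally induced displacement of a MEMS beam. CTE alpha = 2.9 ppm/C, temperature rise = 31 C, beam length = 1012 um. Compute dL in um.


Step 1: Convert CTE: alpha = 2.9 ppm/C = 2.9e-6 /C
Step 2: dL = 2.9e-6 * 31 * 1012
dL = 0.091 um


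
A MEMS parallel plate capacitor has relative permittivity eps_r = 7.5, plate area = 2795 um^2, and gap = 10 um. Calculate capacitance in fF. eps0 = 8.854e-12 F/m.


Step 1: Convert area to m^2: A = 2795e-12 m^2
Step 2: Convert gap to m: d = 10e-6 m
Step 3: C = eps0 * eps_r * A / d
C = 8.854e-12 * 7.5 * 2795e-12 / 10e-6
Step 4: Convert to fF (multiply by 1e15).
C = 18.56 fF


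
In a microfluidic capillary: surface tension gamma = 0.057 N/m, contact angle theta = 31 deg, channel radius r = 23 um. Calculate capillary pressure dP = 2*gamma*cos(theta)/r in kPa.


Step 1: cos(31 deg) = 0.8572
Step 2: Convert r to m: r = 23e-6 m
Step 3: dP = 2 * 0.057 * 0.8572 / 23e-6 = 4248.7 Pa
Step 4: Convert Pa to kPa (divide by 1000).
dP = 4.25 kPa


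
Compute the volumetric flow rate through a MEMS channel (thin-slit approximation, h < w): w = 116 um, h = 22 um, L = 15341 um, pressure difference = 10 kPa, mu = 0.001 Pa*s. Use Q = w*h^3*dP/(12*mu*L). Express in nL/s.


Step 1: Convert all dimensions to SI (meters).
w = 116e-6 m, h = 22e-6 m, L = 15341e-6 m, dP = 10e3 Pa
Step 2: Q = w * h^3 * dP / (12 * mu * L)
Q = 116e-6 * (22e-6)^3 * 10e3 / (12 * 0.001 * 15341e-6) = 6.709515e-11 m^3/s
Step 3: Convert Q from m^3/s to nL/s (1 m^3 = 1e12 nL, so multiply by 1e12).
Q = 67.095 nL/s


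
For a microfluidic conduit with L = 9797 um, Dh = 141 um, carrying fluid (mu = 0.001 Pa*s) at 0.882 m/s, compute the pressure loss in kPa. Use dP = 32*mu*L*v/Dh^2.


Step 1: Convert to SI: L = 9797e-6 m, Dh = 141e-6 m
Step 2: dP = 32 * 0.001 * 9797e-6 * 0.882 / (141e-6)^2
Step 3: dP = 13908.28 Pa
Step 4: Convert to kPa: dP = 13.91 kPa


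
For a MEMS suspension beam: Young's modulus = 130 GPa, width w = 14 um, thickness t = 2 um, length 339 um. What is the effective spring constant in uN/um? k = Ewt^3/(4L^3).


Step 1: Convert E to consistent units (1 GPa = 1000 uN/um^2).
E = 130 GPa = 130000 uN/um^2
Step 2: Compute t^3 = 2^3 = 8
Step 3: Compute L^3 = 339^3 = 38958219
Step 4: k = 130000 * 14 * 8 / (4 * 38958219)
k = 0.0934 uN/um


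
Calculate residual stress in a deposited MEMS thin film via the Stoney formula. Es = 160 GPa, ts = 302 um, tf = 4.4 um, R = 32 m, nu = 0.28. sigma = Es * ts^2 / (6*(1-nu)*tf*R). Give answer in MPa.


Step 1: Compute numerator: Es * ts^2 = 160 * 302^2 = 14592640 (GPa*um^2)
Step 2: Compute denominator (R in um): 6*(1-nu)*tf*R = 6*0.72*4.4*32e6 = 608256000.0 (um^2)
Step 3: sigma (GPa) = 14592640 / 608256000.0 = 2.3991e-02 GPa
Step 4: Convert to MPa (x1000): sigma = 24.0 MPa


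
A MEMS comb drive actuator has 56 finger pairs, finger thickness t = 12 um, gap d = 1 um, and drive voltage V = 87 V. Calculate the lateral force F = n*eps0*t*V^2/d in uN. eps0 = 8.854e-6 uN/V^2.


Step 1: Parameters: n=56, eps0=8.854e-6 uN/V^2, t=12 um, V=87 V, d=1 um
Step 2: V^2 = 7569
Step 3: F = 56 * 8.854e-6 * 12 * 7569 / 1
F = 45.035 uN


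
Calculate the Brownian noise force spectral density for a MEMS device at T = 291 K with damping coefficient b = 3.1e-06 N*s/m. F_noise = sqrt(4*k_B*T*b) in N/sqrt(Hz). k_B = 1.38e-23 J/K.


Step 1: Compute 4 * k_B * T * b
= 4 * 1.38e-23 * 291 * 3.1e-06
= 4.9796e-26 N^2/Hz
Step 2: F_noise = sqrt(4.9796e-26)
F_noise = 2.23e-13 N/sqrt(Hz)


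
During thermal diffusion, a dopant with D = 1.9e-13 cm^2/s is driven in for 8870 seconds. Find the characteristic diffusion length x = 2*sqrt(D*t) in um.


Step 1: Compute D*t = 1.9e-13 * 8870 = 1.6853e-09 cm^2
Step 2: sqrt(D*t) = 4.1052e-05 cm
Step 3: x = 2 * 4.1052e-05 cm = 8.2104e-05 cm
Step 4: Convert to um (1 cm = 1e4 um): x = 0.821 um


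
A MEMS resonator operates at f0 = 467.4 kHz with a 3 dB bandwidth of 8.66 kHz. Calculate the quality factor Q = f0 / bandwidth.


Step 1: Q = f0 / bandwidth
Step 2: Q = 467.4 / 8.66
Q = 54.0


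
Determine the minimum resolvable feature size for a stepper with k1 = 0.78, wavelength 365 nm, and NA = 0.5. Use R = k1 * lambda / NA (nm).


Step 1: Identify values: k1 = 0.78, lambda = 365 nm, NA = 0.5
Step 2: R = k1 * lambda / NA
R = 0.78 * 365 / 0.5
R = 569.4 nm


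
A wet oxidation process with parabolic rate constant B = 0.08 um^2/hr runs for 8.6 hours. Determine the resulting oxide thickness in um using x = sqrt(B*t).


Step 1: Compute B*t = 0.08 * 8.6 = 0.688
Step 2: x = sqrt(0.688)
x = 0.829 um


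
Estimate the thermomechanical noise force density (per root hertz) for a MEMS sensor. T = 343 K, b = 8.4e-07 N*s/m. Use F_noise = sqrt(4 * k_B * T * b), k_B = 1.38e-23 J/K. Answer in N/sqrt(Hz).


Step 1: Compute 4 * k_B * T * b
= 4 * 1.38e-23 * 343 * 8.4e-07
= 1.5904e-26 N^2/Hz
Step 2: F_noise = sqrt(1.5904e-26)
F_noise = 1.26e-13 N/sqrt(Hz)


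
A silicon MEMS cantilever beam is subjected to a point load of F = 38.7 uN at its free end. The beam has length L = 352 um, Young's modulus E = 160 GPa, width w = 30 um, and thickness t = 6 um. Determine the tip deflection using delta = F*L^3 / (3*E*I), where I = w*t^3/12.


Step 1: Calculate the second moment of area.
I = w * t^3 / 12 = 30 * 6^3 / 12 = 540.0 um^4
Step 2: Convert E to consistent units (1 GPa = 1000 uN/um^2).
E = 160 GPa = 160000 uN/um^2
Step 3: Calculate tip deflection.
delta = F * L^3 / (3 * E * I)
delta = 38.7 * 352^3 / (3 * 160000 * 540.0)
delta = 6.5118 um


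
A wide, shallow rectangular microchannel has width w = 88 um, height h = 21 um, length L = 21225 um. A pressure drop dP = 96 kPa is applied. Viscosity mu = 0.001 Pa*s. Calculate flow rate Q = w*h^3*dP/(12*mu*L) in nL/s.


Step 1: Convert all dimensions to SI (meters).
w = 88e-6 m, h = 21e-6 m, L = 21225e-6 m, dP = 96e3 Pa
Step 2: Q = w * h^3 * dP / (12 * mu * L)
Q = 88e-6 * (21e-6)^3 * 96e3 / (12 * 0.001 * 21225e-6) = 3.0717286e-10 m^3/s
Step 3: Convert Q from m^3/s to nL/s (1 m^3 = 1e12 nL, so multiply by 1e12).
Q = 307.173 nL/s


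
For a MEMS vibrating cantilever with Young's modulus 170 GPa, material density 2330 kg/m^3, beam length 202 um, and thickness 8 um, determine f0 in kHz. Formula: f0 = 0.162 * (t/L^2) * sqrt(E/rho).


Step 1: Convert units to SI.
t_SI = 8e-6 m, L_SI = 202e-6 m
Step 2: Calculate sqrt(E/rho).
sqrt(170e9 / 2330) = 8541.74 m/s
Step 3: Compute f0.
f0 = 0.162 * 8e-6 / (202e-6)^2 * 8541.74 = 271299.3 Hz = 271.3 kHz


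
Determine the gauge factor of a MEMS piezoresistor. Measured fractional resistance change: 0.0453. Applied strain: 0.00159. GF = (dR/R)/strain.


Step 1: Identify values.
dR/R = 0.0453, strain = 0.00159
Step 2: GF = (dR/R) / strain = 0.0453 / 0.00159
GF = 28.5


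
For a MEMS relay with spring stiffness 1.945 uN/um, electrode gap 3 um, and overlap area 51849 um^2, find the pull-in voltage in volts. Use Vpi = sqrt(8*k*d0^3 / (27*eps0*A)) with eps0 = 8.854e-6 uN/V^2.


Step 1: Compute numerator: 8 * k * d0^3 = 8 * 1.945 * 3^3 = 420.12
Step 2: Compute denominator: 27 * eps0 * A = 27 * 8.854e-6 * 51849 = 12.394918
Step 3: Vpi = sqrt(420.12 / 12.394918)
Vpi = 5.82 V


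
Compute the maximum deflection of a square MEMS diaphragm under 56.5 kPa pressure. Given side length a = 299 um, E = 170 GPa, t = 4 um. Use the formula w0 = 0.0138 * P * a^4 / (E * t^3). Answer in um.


Step 1: Convert pressure to compatible units (E is in GPa, so P in GPa).
P = 56.5 kPa = 56.5e-6 GPa
Step 2: Compute numerator: 0.0138 * P * a^4.
a^4 = 299^4 = 7992538801
numerator = 0.0138 * 56.5e-6 * 7992538801 = 6.23178e+03
Step 3: Compute denominator: E * t^3 = 170 * 4^3 = 10880
Step 4: w0 = numerator / denominator = 6.23178e+03 / 10880 = 0.5728 um


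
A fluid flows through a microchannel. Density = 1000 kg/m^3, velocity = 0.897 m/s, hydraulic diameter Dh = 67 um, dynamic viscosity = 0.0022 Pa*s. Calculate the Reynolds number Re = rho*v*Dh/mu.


Step 1: Convert Dh to meters: Dh = 67e-6 m
Step 2: Re = rho * v * Dh / mu
Re = 1000 * 0.897 * 67e-6 / 0.0022
Re = 27.318


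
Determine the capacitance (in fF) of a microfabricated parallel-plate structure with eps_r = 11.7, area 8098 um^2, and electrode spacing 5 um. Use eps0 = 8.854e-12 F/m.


Step 1: Convert area to m^2: A = 8098e-12 m^2
Step 2: Convert gap to m: d = 5e-6 m
Step 3: C = eps0 * eps_r * A / d
C = 8.854e-12 * 11.7 * 8098e-12 / 5e-6
Step 4: Convert to fF (multiply by 1e15).
C = 167.78 fF


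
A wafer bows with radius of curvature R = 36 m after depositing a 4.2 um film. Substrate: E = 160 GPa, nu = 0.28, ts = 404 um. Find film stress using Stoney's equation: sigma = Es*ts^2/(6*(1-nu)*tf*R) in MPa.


Step 1: Compute numerator: Es * ts^2 = 160 * 404^2 = 26114560 (GPa*um^2)
Step 2: Compute denominator (R in um): 6*(1-nu)*tf*R = 6*0.72*4.2*36e6 = 653184000.0 (um^2)
Step 3: sigma (GPa) = 26114560 / 653184000.0 = 3.998e-02 GPa
Step 4: Convert to MPa (x1000): sigma = 40.0 MPa


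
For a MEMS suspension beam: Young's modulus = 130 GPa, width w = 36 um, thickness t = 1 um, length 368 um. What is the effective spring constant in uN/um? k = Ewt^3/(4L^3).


Step 1: Convert E to consistent units (1 GPa = 1000 uN/um^2).
E = 130 GPa = 130000 uN/um^2
Step 2: Compute t^3 = 1^3 = 1
Step 3: Compute L^3 = 368^3 = 49836032
Step 4: k = 130000 * 36 * 1 / (4 * 49836032)
k = 0.0235 uN/um


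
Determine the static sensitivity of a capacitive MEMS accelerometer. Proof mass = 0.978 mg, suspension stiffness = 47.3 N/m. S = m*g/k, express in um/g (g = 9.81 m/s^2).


Step 1: Convert mass: m = 0.978 mg = 9.78e-07 kg
Step 2: S = m * g / k = 9.78e-07 * 9.81 / 47.3
Step 3: S = 2.03e-07 m/g
Step 4: Convert to um/g: S = 0.203 um/g


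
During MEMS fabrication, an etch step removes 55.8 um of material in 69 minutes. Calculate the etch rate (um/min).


Step 1: Etch rate = depth / time
Step 2: rate = 55.8 / 69
rate = 0.809 um/min


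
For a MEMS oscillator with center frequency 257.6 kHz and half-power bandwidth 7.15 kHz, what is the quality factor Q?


Step 1: Q = f0 / bandwidth
Step 2: Q = 257.6 / 7.15
Q = 36.0


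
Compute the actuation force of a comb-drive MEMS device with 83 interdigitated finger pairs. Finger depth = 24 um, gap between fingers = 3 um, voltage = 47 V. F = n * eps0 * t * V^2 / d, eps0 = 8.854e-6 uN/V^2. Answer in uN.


Step 1: Parameters: n=83, eps0=8.854e-6 uN/V^2, t=24 um, V=47 V, d=3 um
Step 2: V^2 = 2209
Step 3: F = 83 * 8.854e-6 * 24 * 2209 / 3
F = 12.987 uN


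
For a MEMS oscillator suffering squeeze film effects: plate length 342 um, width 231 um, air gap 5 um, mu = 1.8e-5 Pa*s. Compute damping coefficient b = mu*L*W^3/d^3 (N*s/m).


Step 1: Convert to SI.
L = 342e-6 m, W = 231e-6 m, d = 5e-6 m
Step 2: W^3 = (231e-6)^3 = 1.23e-11 m^3
Step 3: d^3 = (5e-6)^3 = 1.25e-16 m^3
Step 4: b = 1.8e-5 * 342e-6 * 1.23e-11 / 1.25e-16
b = 6.07e-04 N*s/m


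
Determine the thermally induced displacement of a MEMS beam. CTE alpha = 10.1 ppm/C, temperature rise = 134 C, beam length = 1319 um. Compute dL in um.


Step 1: Convert CTE: alpha = 10.1 ppm/C = 10.1e-6 /C
Step 2: dL = 10.1e-6 * 134 * 1319
dL = 1.7851 um


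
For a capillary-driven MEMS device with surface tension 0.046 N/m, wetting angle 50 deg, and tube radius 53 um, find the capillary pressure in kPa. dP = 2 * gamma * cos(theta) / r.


Step 1: cos(50 deg) = 0.6428
Step 2: Convert r to m: r = 53e-6 m
Step 3: dP = 2 * 0.046 * 0.6428 / 53e-6 = 1115.8 Pa
Step 4: Convert Pa to kPa (divide by 1000).
dP = 1.12 kPa


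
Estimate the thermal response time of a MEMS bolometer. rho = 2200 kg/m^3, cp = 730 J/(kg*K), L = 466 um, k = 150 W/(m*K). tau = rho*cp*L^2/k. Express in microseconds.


Step 1: Convert L to m: L = 466e-6 m
Step 2: L^2 = (466e-6)^2 = 2.17156e-07 m^2
Step 3: tau = 2200 * 730 * 2.17156e-07 / 150 = 2.32501691e-03 s
Step 4: Convert to microseconds (multiply by 1e6).
tau = 2325.017 us


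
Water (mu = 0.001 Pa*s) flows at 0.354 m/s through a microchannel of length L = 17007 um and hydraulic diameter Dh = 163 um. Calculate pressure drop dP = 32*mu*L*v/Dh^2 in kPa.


Step 1: Convert to SI: L = 17007e-6 m, Dh = 163e-6 m
Step 2: dP = 32 * 0.001 * 17007e-6 * 0.354 / (163e-6)^2
Step 3: dP = 7251.13 Pa
Step 4: Convert to kPa: dP = 7.25 kPa


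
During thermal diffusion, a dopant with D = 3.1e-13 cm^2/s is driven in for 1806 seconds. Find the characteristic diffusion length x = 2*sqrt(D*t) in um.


Step 1: Compute D*t = 3.1e-13 * 1806 = 5.5986e-10 cm^2
Step 2: sqrt(D*t) = 2.3661e-05 cm
Step 3: x = 2 * 2.3661e-05 cm = 4.7322e-05 cm
Step 4: Convert to um (1 cm = 1e4 um): x = 0.473 um


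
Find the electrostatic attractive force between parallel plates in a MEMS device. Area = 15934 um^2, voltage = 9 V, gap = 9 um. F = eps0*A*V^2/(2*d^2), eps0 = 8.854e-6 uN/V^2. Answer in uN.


Step 1: Identify parameters.
eps0 = 8.854e-6 uN/V^2, A = 15934 um^2, V = 9 V, d = 9 um
Step 2: Compute V^2 = 9^2 = 81
Step 3: Compute d^2 = 9^2 = 81
Step 4: F = 0.5 * 8.854e-6 * 15934 * 81 / 81
F = 0.071 uN


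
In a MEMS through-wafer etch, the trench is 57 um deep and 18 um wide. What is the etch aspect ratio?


Step 1: AR = depth / width
Step 2: AR = 57 / 18
AR = 3.2


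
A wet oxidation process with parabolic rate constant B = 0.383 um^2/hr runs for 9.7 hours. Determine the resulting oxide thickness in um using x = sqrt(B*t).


Step 1: Compute B*t = 0.383 * 9.7 = 3.7151
Step 2: x = sqrt(3.7151)
x = 1.927 um


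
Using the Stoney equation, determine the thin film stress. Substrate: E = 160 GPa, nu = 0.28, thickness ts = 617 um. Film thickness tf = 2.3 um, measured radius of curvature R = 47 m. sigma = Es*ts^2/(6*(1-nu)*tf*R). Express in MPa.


Step 1: Compute numerator: Es * ts^2 = 160 * 617^2 = 60910240 (GPa*um^2)
Step 2: Compute denominator (R in um): 6*(1-nu)*tf*R = 6*0.72*2.3*47e6 = 466992000.0 (um^2)
Step 3: sigma (GPa) = 60910240 / 466992000.0 = 1.30431e-01 GPa
Step 4: Convert to MPa (x1000): sigma = 130.4 MPa


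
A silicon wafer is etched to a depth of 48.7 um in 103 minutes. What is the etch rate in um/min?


Step 1: Etch rate = depth / time
Step 2: rate = 48.7 / 103
rate = 0.473 um/min


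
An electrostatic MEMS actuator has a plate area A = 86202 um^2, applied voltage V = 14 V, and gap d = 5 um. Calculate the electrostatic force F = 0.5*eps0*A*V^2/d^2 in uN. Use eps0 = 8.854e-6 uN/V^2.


Step 1: Identify parameters.
eps0 = 8.854e-6 uN/V^2, A = 86202 um^2, V = 14 V, d = 5 um
Step 2: Compute V^2 = 14^2 = 196
Step 3: Compute d^2 = 5^2 = 25
Step 4: F = 0.5 * 8.854e-6 * 86202 * 196 / 25
F = 2.992 uN


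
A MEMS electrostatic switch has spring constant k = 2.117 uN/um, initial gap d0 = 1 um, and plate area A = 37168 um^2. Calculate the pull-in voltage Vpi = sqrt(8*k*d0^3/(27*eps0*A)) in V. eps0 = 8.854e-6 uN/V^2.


Step 1: Compute numerator: 8 * k * d0^3 = 8 * 2.117 * 1^3 = 16.936
Step 2: Compute denominator: 27 * eps0 * A = 27 * 8.854e-6 * 37168 = 8.885308
Step 3: Vpi = sqrt(16.936 / 8.885308)
Vpi = 1.38 V


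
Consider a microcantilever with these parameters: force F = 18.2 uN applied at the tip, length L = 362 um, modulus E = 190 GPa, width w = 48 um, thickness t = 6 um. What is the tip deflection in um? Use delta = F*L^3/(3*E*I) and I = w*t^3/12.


Step 1: Calculate the second moment of area.
I = w * t^3 / 12 = 48 * 6^3 / 12 = 864.0 um^4
Step 2: Convert E to consistent units (1 GPa = 1000 uN/um^2).
E = 190 GPa = 190000 uN/um^2
Step 3: Calculate tip deflection.
delta = F * L^3 / (3 * E * I)
delta = 18.2 * 362^3 / (3 * 190000 * 864.0)
delta = 1.7531 um


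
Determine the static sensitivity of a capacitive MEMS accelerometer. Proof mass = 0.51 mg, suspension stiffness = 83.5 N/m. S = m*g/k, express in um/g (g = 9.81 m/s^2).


Step 1: Convert mass: m = 0.51 mg = 5.10e-07 kg
Step 2: S = m * g / k = 5.10e-07 * 9.81 / 83.5
Step 3: S = 5.99e-08 m/g
Step 4: Convert to um/g: S = 0.06 um/g


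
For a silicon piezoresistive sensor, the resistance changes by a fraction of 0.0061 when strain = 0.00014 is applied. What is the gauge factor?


Step 1: Identify values.
dR/R = 0.0061, strain = 0.00014
Step 2: GF = (dR/R) / strain = 0.0061 / 0.00014
GF = 43.6


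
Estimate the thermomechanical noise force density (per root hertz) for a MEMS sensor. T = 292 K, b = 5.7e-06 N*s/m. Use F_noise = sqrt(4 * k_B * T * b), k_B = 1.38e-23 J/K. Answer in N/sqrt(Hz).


Step 1: Compute 4 * k_B * T * b
= 4 * 1.38e-23 * 292 * 5.7e-06
= 9.1875e-26 N^2/Hz
Step 2: F_noise = sqrt(9.1875e-26)
F_noise = 3.03e-13 N/sqrt(Hz)


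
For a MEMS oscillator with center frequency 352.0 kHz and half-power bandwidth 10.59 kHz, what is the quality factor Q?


Step 1: Q = f0 / bandwidth
Step 2: Q = 352.0 / 10.59
Q = 33.2


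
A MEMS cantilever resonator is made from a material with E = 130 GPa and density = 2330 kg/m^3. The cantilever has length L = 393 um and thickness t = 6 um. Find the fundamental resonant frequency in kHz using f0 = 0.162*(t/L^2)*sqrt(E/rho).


Step 1: Convert units to SI.
t_SI = 6e-6 m, L_SI = 393e-6 m
Step 2: Calculate sqrt(E/rho).
sqrt(130e9 / 2330) = 7469.54 m/s
Step 3: Compute f0.
f0 = 0.162 * 6e-6 / (393e-6)^2 * 7469.54 = 47008.4 Hz = 47.01 kHz


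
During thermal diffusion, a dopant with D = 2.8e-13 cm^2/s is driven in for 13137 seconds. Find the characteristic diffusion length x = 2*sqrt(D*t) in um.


Step 1: Compute D*t = 2.8e-13 * 13137 = 3.67836e-09 cm^2
Step 2: sqrt(D*t) = 6.06495e-05 cm
Step 3: x = 2 * 6.06495e-05 cm = 1.21299e-04 cm
Step 4: Convert to um (1 cm = 1e4 um): x = 1.213 um


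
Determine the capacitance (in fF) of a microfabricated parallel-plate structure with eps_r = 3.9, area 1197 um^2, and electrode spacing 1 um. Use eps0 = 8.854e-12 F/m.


Step 1: Convert area to m^2: A = 1197e-12 m^2
Step 2: Convert gap to m: d = 1e-6 m
Step 3: C = eps0 * eps_r * A / d
C = 8.854e-12 * 3.9 * 1197e-12 / 1e-6
Step 4: Convert to fF (multiply by 1e15).
C = 41.33 fF


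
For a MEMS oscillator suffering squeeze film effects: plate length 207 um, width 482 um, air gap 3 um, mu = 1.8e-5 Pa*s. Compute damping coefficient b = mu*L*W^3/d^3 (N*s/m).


Step 1: Convert to SI.
L = 207e-6 m, W = 482e-6 m, d = 3e-6 m
Step 2: W^3 = (482e-6)^3 = 1.12e-10 m^3
Step 3: d^3 = (3e-6)^3 = 2.70e-17 m^3
Step 4: b = 1.8e-5 * 207e-6 * 1.12e-10 / 2.70e-17
b = 1.55e-02 N*s/m


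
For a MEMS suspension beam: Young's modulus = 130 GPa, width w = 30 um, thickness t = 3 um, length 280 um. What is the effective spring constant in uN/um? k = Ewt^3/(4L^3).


Step 1: Convert E to consistent units (1 GPa = 1000 uN/um^2).
E = 130 GPa = 130000 uN/um^2
Step 2: Compute t^3 = 3^3 = 27
Step 3: Compute L^3 = 280^3 = 21952000
Step 4: k = 130000 * 30 * 27 / (4 * 21952000)
k = 1.1992 uN/um


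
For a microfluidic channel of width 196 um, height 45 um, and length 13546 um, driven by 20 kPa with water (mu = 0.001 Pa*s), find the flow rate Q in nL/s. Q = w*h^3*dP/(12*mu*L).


Step 1: Convert all dimensions to SI (meters).
w = 196e-6 m, h = 45e-6 m, L = 13546e-6 m, dP = 20e3 Pa
Step 2: Q = w * h^3 * dP / (12 * mu * L)
Q = 196e-6 * (45e-6)^3 * 20e3 / (12 * 0.001 * 13546e-6) = 2.19751218e-09 m^3/s
Step 3: Convert Q from m^3/s to nL/s (1 m^3 = 1e12 nL, so multiply by 1e12).
Q = 2197.512 nL/s


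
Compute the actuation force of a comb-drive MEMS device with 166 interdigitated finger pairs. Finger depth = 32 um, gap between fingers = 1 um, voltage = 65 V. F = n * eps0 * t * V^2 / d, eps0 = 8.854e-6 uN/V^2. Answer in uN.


Step 1: Parameters: n=166, eps0=8.854e-6 uN/V^2, t=32 um, V=65 V, d=1 um
Step 2: V^2 = 4225
Step 3: F = 166 * 8.854e-6 * 32 * 4225 / 1
F = 198.712 uN


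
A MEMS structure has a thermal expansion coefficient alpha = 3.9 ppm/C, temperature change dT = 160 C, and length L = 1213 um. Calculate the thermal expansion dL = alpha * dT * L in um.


Step 1: Convert CTE: alpha = 3.9 ppm/C = 3.9e-6 /C
Step 2: dL = 3.9e-6 * 160 * 1213
dL = 0.7569 um


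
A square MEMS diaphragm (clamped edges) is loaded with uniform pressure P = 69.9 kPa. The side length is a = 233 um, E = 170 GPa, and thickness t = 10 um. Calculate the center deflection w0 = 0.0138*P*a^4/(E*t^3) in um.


Step 1: Convert pressure to compatible units (E is in GPa, so P in GPa).
P = 69.9 kPa = 69.9e-6 GPa
Step 2: Compute numerator: 0.0138 * P * a^4.
a^4 = 233^4 = 2947295521
numerator = 0.0138 * 69.9e-6 * 2947295521 = 2.843e+03
Step 3: Compute denominator: E * t^3 = 170 * 10^3 = 170000
Step 4: w0 = numerator / denominator = 2.843e+03 / 170000 = 0.0167 um


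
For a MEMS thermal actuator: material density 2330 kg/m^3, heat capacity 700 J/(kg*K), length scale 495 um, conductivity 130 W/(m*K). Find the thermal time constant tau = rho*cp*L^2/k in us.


Step 1: Convert L to m: L = 495e-6 m
Step 2: L^2 = (495e-6)^2 = 2.45025e-07 m^2
Step 3: tau = 2330 * 700 * 2.45025e-07 / 130 = 3.07412135e-03 s
Step 4: Convert to microseconds (multiply by 1e6).
tau = 3074.121 us


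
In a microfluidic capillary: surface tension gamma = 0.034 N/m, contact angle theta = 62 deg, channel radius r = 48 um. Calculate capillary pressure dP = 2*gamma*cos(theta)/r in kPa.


Step 1: cos(62 deg) = 0.4695
Step 2: Convert r to m: r = 48e-6 m
Step 3: dP = 2 * 0.034 * 0.4695 / 48e-6 = 665.1 Pa
Step 4: Convert Pa to kPa (divide by 1000).
dP = 0.67 kPa


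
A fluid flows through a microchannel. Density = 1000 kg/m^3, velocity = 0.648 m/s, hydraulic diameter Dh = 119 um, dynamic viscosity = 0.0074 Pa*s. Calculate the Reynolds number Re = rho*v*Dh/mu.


Step 1: Convert Dh to meters: Dh = 119e-6 m
Step 2: Re = rho * v * Dh / mu
Re = 1000 * 0.648 * 119e-6 / 0.0074
Re = 10.421


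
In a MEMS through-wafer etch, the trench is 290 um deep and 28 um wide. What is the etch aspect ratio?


Step 1: AR = depth / width
Step 2: AR = 290 / 28
AR = 10.4


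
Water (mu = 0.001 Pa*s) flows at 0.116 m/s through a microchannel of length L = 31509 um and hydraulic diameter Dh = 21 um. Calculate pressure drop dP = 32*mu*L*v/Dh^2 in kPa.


Step 1: Convert to SI: L = 31509e-6 m, Dh = 21e-6 m
Step 2: dP = 32 * 0.001 * 31509e-6 * 0.116 / (21e-6)^2
Step 3: dP = 265218.61 Pa
Step 4: Convert to kPa: dP = 265.22 kPa


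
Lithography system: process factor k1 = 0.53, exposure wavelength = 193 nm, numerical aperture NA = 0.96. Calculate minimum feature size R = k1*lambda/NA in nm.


Step 1: Identify values: k1 = 0.53, lambda = 193 nm, NA = 0.96
Step 2: R = k1 * lambda / NA
R = 0.53 * 193 / 0.96
R = 106.6 nm


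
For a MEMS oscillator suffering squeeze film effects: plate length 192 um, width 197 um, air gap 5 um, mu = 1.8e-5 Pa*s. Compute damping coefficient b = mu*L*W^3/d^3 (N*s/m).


Step 1: Convert to SI.
L = 192e-6 m, W = 197e-6 m, d = 5e-6 m
Step 2: W^3 = (197e-6)^3 = 7.65e-12 m^3
Step 3: d^3 = (5e-6)^3 = 1.25e-16 m^3
Step 4: b = 1.8e-5 * 192e-6 * 7.65e-12 / 1.25e-16
b = 2.11e-04 N*s/m


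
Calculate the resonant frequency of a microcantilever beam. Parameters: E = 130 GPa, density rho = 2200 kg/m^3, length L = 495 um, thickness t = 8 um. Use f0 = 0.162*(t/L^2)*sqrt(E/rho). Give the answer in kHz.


Step 1: Convert units to SI.
t_SI = 8e-6 m, L_SI = 495e-6 m
Step 2: Calculate sqrt(E/rho).
sqrt(130e9 / 2200) = 7687.06 m/s
Step 3: Compute f0.
f0 = 0.162 * 8e-6 / (495e-6)^2 * 7687.06 = 40658.8 Hz = 40.66 kHz


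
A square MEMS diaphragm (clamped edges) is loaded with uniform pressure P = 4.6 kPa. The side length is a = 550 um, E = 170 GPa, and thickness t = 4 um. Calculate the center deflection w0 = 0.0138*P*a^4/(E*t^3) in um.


Step 1: Convert pressure to compatible units (E is in GPa, so P in GPa).
P = 4.6 kPa = 4.6e-6 GPa
Step 2: Compute numerator: 0.0138 * P * a^4.
a^4 = 550^4 = 91506250000
numerator = 0.0138 * 4.6e-6 * 91506250000 = 5.80882e+03
Step 3: Compute denominator: E * t^3 = 170 * 4^3 = 10880
Step 4: w0 = numerator / denominator = 5.80882e+03 / 10880 = 0.5339 um


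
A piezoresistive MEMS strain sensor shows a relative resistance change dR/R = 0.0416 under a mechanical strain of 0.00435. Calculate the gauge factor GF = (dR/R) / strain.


Step 1: Identify values.
dR/R = 0.0416, strain = 0.00435
Step 2: GF = (dR/R) / strain = 0.0416 / 0.00435
GF = 9.6


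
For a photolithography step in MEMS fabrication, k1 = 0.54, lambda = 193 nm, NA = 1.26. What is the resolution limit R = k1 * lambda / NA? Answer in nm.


Step 1: Identify values: k1 = 0.54, lambda = 193 nm, NA = 1.26
Step 2: R = k1 * lambda / NA
R = 0.54 * 193 / 1.26
R = 82.7 nm


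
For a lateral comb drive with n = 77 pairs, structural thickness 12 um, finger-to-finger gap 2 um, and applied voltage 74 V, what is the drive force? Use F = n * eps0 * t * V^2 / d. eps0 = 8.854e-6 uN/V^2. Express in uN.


Step 1: Parameters: n=77, eps0=8.854e-6 uN/V^2, t=12 um, V=74 V, d=2 um
Step 2: V^2 = 5476
Step 3: F = 77 * 8.854e-6 * 12 * 5476 / 2
F = 22.4 uN


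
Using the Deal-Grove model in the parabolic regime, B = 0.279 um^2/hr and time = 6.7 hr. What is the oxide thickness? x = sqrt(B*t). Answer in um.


Step 1: Compute B*t = 0.279 * 6.7 = 1.8693
Step 2: x = sqrt(1.8693)
x = 1.367 um


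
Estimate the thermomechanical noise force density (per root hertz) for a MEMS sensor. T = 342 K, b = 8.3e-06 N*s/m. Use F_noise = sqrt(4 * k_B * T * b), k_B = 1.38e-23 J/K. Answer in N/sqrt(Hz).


Step 1: Compute 4 * k_B * T * b
= 4 * 1.38e-23 * 342 * 8.3e-06
= 1.5669e-25 N^2/Hz
Step 2: F_noise = sqrt(1.5669e-25)
F_noise = 3.96e-13 N/sqrt(Hz)


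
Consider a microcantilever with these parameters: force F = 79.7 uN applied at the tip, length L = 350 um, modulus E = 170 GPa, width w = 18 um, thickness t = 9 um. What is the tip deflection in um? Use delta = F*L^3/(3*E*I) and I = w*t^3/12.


Step 1: Calculate the second moment of area.
I = w * t^3 / 12 = 18 * 9^3 / 12 = 1093.5 um^4
Step 2: Convert E to consistent units (1 GPa = 1000 uN/um^2).
E = 170 GPa = 170000 uN/um^2
Step 3: Calculate tip deflection.
delta = F * L^3 / (3 * E * I)
delta = 79.7 * 350^3 / (3 * 170000 * 1093.5)
delta = 6.1274 um


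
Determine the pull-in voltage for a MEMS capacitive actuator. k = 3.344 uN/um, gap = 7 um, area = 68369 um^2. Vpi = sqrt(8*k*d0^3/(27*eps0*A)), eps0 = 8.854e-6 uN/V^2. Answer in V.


Step 1: Compute numerator: 8 * k * d0^3 = 8 * 3.344 * 7^3 = 9175.936
Step 2: Compute denominator: 27 * eps0 * A = 27 * 8.854e-6 * 68369 = 16.344156
Step 3: Vpi = sqrt(9175.936 / 16.344156)
Vpi = 23.69 V


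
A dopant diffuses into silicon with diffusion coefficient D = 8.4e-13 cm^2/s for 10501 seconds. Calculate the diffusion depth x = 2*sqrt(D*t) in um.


Step 1: Compute D*t = 8.4e-13 * 10501 = 8.82084e-09 cm^2
Step 2: sqrt(D*t) = 9.39193e-05 cm
Step 3: x = 2 * 9.39193e-05 cm = 1.878386e-04 cm
Step 4: Convert to um (1 cm = 1e4 um): x = 1.878 um


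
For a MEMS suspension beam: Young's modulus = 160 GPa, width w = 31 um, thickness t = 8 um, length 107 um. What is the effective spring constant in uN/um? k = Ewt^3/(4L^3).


Step 1: Convert E to consistent units (1 GPa = 1000 uN/um^2).
E = 160 GPa = 160000 uN/um^2
Step 2: Compute t^3 = 8^3 = 512
Step 3: Compute L^3 = 107^3 = 1225043
Step 4: k = 160000 * 31 * 512 / (4 * 1225043)
k = 518.2512 uN/um


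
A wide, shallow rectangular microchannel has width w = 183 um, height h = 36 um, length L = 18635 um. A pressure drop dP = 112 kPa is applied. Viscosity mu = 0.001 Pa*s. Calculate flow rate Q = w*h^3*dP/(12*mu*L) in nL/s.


Step 1: Convert all dimensions to SI (meters).
w = 183e-6 m, h = 36e-6 m, L = 18635e-6 m, dP = 112e3 Pa
Step 2: Q = w * h^3 * dP / (12 * mu * L)
Q = 183e-6 * (36e-6)^3 * 112e3 / (12 * 0.001 * 18635e-6) = 4.2762784e-09 m^3/s
Step 3: Convert Q from m^3/s to nL/s (1 m^3 = 1e12 nL, so multiply by 1e12).
Q = 4276.278 nL/s


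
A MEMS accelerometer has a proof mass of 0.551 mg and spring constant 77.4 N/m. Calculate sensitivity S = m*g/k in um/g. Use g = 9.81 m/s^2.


Step 1: Convert mass: m = 0.551 mg = 5.51e-07 kg
Step 2: S = m * g / k = 5.51e-07 * 9.81 / 77.4
Step 3: S = 6.98e-08 m/g
Step 4: Convert to um/g: S = 0.07 um/g


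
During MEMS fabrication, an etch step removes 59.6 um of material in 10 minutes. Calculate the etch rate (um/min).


Step 1: Etch rate = depth / time
Step 2: rate = 59.6 / 10
rate = 5.96 um/min


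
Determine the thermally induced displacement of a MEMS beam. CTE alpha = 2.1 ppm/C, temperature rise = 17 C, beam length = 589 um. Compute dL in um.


Step 1: Convert CTE: alpha = 2.1 ppm/C = 2.1e-6 /C
Step 2: dL = 2.1e-6 * 17 * 589
dL = 0.021 um


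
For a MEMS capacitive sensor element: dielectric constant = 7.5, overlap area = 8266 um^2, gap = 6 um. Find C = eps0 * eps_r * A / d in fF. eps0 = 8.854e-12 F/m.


Step 1: Convert area to m^2: A = 8266e-12 m^2
Step 2: Convert gap to m: d = 6e-6 m
Step 3: C = eps0 * eps_r * A / d
C = 8.854e-12 * 7.5 * 8266e-12 / 6e-6
Step 4: Convert to fF (multiply by 1e15).
C = 91.48 fF


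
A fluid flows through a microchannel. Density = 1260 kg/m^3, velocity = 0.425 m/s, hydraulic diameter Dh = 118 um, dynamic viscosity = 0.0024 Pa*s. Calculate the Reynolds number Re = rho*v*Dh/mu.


Step 1: Convert Dh to meters: Dh = 118e-6 m
Step 2: Re = rho * v * Dh / mu
Re = 1260 * 0.425 * 118e-6 / 0.0024
Re = 26.329


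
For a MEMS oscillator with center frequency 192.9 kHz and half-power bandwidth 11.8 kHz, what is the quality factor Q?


Step 1: Q = f0 / bandwidth
Step 2: Q = 192.9 / 11.8
Q = 16.3


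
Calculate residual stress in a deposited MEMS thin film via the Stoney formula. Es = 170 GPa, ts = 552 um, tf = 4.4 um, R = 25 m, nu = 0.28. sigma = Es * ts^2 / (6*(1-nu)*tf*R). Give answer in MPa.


Step 1: Compute numerator: Es * ts^2 = 170 * 552^2 = 51799680 (GPa*um^2)
Step 2: Compute denominator (R in um): 6*(1-nu)*tf*R = 6*0.72*4.4*25e6 = 475200000.0 (um^2)
Step 3: sigma (GPa) = 51799680 / 475200000.0 = 1.09006e-01 GPa
Step 4: Convert to MPa (x1000): sigma = 109.0 MPa


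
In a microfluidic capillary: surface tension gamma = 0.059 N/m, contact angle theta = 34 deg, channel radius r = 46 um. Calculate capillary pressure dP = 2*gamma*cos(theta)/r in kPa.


Step 1: cos(34 deg) = 0.829
Step 2: Convert r to m: r = 46e-6 m
Step 3: dP = 2 * 0.059 * 0.829 / 46e-6 = 2126.6 Pa
Step 4: Convert Pa to kPa (divide by 1000).
dP = 2.13 kPa


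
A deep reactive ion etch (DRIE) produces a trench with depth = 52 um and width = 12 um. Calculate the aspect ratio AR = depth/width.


Step 1: AR = depth / width
Step 2: AR = 52 / 12
AR = 4.3


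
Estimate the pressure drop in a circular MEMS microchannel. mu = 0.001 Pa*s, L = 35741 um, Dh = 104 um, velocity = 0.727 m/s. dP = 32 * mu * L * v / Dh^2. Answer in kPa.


Step 1: Convert to SI: L = 35741e-6 m, Dh = 104e-6 m
Step 2: dP = 32 * 0.001 * 35741e-6 * 0.727 / (104e-6)^2
Step 3: dP = 76874.87 Pa
Step 4: Convert to kPa: dP = 76.87 kPa


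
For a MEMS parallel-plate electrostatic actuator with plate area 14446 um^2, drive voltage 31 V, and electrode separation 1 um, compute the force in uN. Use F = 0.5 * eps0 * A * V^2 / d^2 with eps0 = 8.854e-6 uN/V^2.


Step 1: Identify parameters.
eps0 = 8.854e-6 uN/V^2, A = 14446 um^2, V = 31 V, d = 1 um
Step 2: Compute V^2 = 31^2 = 961
Step 3: Compute d^2 = 1^2 = 1
Step 4: F = 0.5 * 8.854e-6 * 14446 * 961 / 1
F = 61.458 uN


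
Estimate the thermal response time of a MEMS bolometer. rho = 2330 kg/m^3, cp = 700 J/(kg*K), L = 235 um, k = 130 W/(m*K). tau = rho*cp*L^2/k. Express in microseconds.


Step 1: Convert L to m: L = 235e-6 m
Step 2: L^2 = (235e-6)^2 = 5.5225e-08 m^2
Step 3: tau = 2330 * 700 * 5.5225e-08 / 130 = 6.9286135e-04 s
Step 4: Convert to microseconds (multiply by 1e6).
tau = 692.861 us


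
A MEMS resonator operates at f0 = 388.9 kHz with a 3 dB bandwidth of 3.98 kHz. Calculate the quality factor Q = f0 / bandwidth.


Step 1: Q = f0 / bandwidth
Step 2: Q = 388.9 / 3.98
Q = 97.7


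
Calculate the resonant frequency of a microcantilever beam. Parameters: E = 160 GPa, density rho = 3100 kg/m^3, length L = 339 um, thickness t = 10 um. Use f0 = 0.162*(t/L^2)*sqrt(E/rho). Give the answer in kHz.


Step 1: Convert units to SI.
t_SI = 10e-6 m, L_SI = 339e-6 m
Step 2: Calculate sqrt(E/rho).
sqrt(160e9 / 3100) = 7184.21 m/s
Step 3: Compute f0.
f0 = 0.162 * 10e-6 / (339e-6)^2 * 7184.21 = 101273.2 Hz = 101.27 kHz
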